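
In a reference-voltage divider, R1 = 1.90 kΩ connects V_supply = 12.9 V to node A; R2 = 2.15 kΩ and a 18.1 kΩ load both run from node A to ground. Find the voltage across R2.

V_out ≈ 6.49 V

The load sits in parallel with R2, giving an effective lower resistance R2' = R2·R_L/(R2+R_L) = 1.922 kΩ.
Voltage divider with the loaded lower leg: V_out = 12.9 × 1.922/(1.90 + 1.922) = 12.9 × 0.5028 = 6.487 V.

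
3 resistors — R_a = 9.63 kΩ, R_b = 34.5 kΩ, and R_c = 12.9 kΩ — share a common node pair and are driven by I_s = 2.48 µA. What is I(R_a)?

I ≈ 1.22 µA

Conductances: ΣG = 1/9.63 + 1/34.5 + 1/12.9 = 0.2103 (1/kΩ).
R_a takes the fraction G_k/ΣG = 0.1038/0.2103 = 0.4937, so I = 2.48 × 0.4937 = 1.224 µA.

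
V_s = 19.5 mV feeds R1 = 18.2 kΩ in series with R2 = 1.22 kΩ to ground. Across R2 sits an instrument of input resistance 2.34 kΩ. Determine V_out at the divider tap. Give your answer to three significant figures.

V_out ≈ 0.823 mV

First combine the lower leg with the load: R2 ‖ R_L = 0.8019 kΩ.
Now apply the divider: V_out = 19.5 × 0.04220 = 0.8229 mV.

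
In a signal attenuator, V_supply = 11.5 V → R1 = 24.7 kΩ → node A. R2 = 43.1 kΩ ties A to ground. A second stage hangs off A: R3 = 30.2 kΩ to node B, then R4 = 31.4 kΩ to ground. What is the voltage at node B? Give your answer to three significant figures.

Looking into the second stage from A: R3 + R4 = 61.60 kΩ appears in parallel with R2.
Effective lower resistance at A: R2 ‖ 61.60 = 25.36 kΩ.
So V_A = 11.5 × 0.5066 = 5.826 V.
Then the unloaded second divider: V_B = V_A × R4/(R3+R4) = 5.826 × 0.5097 = 2.970 V.

V_B ≈ 2.97 V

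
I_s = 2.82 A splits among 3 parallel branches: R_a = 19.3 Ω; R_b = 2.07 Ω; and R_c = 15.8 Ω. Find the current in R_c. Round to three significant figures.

ΣG = 1/19.3 + 1/2.07 + 1/15.8 = 0.5982.
R_c takes the fraction G_k/ΣG = 0.06329/0.5982 = 0.1058, so I = 2.82 × 0.1058 = 0.2984 A.

I ≈ 0.298 A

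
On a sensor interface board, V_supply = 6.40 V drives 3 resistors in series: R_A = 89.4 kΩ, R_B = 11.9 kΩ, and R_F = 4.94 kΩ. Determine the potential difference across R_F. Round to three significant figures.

Series total: ΣR = 89.4 + 11.9 + 4.94 = 106.2 kΩ.
Voltage divider: V = V_supply · (4.940 / 106.2) = 6.40 × 0.04650 = 0.2976 V.

V ≈ 0.298 V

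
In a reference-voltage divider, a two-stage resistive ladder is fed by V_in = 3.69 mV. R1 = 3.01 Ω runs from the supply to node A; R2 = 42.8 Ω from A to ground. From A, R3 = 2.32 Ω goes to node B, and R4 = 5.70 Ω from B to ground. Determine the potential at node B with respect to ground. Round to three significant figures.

Looking into the second stage from A: R3 + R4 = 8.020 Ω appears in parallel with R2.
R2 ‖ (R3+R4) = 6.754 Ω.
First divider: V_A = V_in · 6.754/(3.01 + 6.754) = 2.553 mV.
V_B = V_A × 0.7107 = 1.814 mV.

V_B ≈ 1.81 mV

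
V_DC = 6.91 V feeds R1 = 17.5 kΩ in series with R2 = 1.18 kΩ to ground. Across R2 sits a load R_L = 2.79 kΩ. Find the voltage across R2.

V_out ≈ 0.313 V

R2 ‖ R_L = (1.18 × 2.79)/(1.18 + 2.79) = 0.8293 kΩ.
Now apply the divider: V_out = 6.91 × 0.04524 = 0.3126 V.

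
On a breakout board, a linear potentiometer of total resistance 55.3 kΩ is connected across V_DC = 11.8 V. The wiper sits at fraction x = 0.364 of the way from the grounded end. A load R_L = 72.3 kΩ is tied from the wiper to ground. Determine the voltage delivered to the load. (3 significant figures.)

V_out ≈ 3.65 V

Lower segment x·R_p = 20.13 kΩ; upper segment (1−x)·R_p = 35.17 kΩ.
(x·R_p) ‖ R_L = 15.75 kΩ.
V_out = 11.8 × 15.75/(35.17 + 15.75) = 3.649 V.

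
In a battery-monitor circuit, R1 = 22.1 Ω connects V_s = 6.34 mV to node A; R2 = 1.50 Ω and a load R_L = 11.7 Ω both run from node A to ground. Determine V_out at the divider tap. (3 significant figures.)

First combine the lower leg with the load: R2 ‖ R_L = 1.330 Ω.
Then V_out = V_s · R2'/(R1 + R2') = 6.34 × 1.330/23.43 = 0.3598 mV.

V_out ≈ 0.360 mV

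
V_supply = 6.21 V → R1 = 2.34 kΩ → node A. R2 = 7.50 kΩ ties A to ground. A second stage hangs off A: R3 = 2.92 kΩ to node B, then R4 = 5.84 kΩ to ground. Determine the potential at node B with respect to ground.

V_B ≈ 2.62 V

Node A sees R2 in parallel with the series input of stage 2, R3 + R4 = 8.760 kΩ.
Effective lower resistance at A: R2 ‖ 8.760 = 4.041 kΩ.
So V_A = 6.21 × 0.6333 = 3.933 V.
Stage 2 is unloaded, so V_B = V_A · R4/(R3+R4) = 3.933 × 5.84/8.760 = 2.622 V.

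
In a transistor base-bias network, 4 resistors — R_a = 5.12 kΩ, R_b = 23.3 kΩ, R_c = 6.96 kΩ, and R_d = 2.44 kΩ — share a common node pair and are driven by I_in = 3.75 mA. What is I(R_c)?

I ≈ 0.681 mA

ΣG = 1/5.12 + 1/23.3 + 1/6.96 + 1/2.44 = 0.7917.
R_c takes the fraction G_k/ΣG = 0.1437/0.7917 = 0.1815, so I = 3.75 × 0.1815 = 0.6805 mA.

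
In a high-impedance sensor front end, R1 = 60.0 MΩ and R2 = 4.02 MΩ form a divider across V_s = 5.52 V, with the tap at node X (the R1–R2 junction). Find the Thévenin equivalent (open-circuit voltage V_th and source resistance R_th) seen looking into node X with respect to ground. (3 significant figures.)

V_th ≈ 0.347 V, R_th ≈ 3.77 MΩ

With X open, the divider is unloaded: V_th = 5.52 × 4.02/64.02 = 0.3466 V.
Looking into X with the source shorted: R_th = R1·R2/(R1+R2) = 60.00 × 4.02/64.02 = 3.768 MΩ.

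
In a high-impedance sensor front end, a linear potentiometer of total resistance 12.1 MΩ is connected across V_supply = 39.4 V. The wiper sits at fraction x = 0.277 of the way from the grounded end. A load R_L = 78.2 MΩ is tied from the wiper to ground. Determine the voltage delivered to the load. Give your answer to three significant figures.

V_out ≈ 10.6 V

Lower segment x·R_p = 3.352 MΩ; upper segment (1−x)·R_p = 8.748 MΩ.
Lower segment in parallel with the load: 3.352 ‖ 78.2 = 3.214 MΩ.
Loaded-divider output: V_out = 39.4 × 0.2687 = 10.59 V.
(Unloaded: V_out = x·V_supply = 10.9 V.)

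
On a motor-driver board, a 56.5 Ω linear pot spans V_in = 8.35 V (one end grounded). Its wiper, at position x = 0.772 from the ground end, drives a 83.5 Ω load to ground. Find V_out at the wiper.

V_out ≈ 5.76 V

The pot divides into 12.88 Ω above the wiper and 43.62 Ω below.
(x·R_p) ‖ R_L = 28.65 Ω.
Then V_out = V_in · 28.65/(12.88 + 28.65) = 5.760 V.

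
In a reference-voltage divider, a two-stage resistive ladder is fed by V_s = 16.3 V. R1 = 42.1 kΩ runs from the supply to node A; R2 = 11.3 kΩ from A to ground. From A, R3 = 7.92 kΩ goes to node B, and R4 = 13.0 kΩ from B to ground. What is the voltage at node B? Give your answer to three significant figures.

The second stage (R3 + R4 = 20.92 kΩ) loads node A in parallel with R2.
Effective lower resistance at A: R2 ‖ 20.92 = 7.337 kΩ.
First divider: V_A = V_s · 7.337/(42.1 + 7.337) = 2.419 V.
Stage 2 is unloaded, so V_B = V_A · R4/(R3+R4) = 2.419 × 13.0/20.92 = 1.503 V.

V_B ≈ 1.50 V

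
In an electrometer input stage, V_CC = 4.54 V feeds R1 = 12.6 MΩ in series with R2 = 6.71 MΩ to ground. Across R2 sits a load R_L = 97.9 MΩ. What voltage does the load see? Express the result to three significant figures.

V_out ≈ 1.51 V

The load sits in parallel with R2, giving an effective lower resistance R2' = R2·R_L/(R2+R_L) = 6.280 MΩ.
Voltage divider with the loaded lower leg: V_out = 4.54 × 6.280/(12.6 + 6.280) = 4.54 × 0.3326 = 1.510 V.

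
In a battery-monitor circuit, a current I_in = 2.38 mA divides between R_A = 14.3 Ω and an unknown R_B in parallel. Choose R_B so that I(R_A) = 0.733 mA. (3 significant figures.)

R_B ≈ 6.36 Ω

The fraction through R_A equals R_B/(R_A+R_B).
0.733/2.38 = R_B/(R_A + R_B) → R_B = R_A · (0.3080)/(1 − 0.3080) = 14.3 × 0.4451 = 6.364 Ω.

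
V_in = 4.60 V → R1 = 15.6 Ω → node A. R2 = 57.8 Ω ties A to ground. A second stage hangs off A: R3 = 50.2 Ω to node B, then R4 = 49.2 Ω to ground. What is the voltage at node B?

Looking into the second stage from A: R3 + R4 = 99.40 Ω appears in parallel with R2.
R2 ‖ (R3+R4) = 36.55 Ω.
So V_A = 4.60 × 0.7009 = 3.224 V.
Then the unloaded second divider: V_B = V_A × R4/(R3+R4) = 3.224 × 0.4950 = 1.596 V.

V_B ≈ 1.60 V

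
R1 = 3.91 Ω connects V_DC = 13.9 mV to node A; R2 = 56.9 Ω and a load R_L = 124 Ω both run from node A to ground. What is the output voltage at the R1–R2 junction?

V_out ≈ 12.6 mV

First combine the lower leg with the load: R2 ‖ R_L = 39.00 Ω.
Voltage divider with the loaded lower leg: V_out = 13.9 × 39.00/(3.91 + 39.00) = 13.9 × 0.9089 = 12.63 mV.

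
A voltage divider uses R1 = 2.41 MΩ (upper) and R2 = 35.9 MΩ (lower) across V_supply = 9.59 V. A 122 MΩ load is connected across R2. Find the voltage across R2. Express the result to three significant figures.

First combine the lower leg with the load: R2 ‖ R_L = 27.74 MΩ.
Then V_out = V_supply · R2'/(R1 + R2') = 9.59 × 27.74/30.15 = 8.823 V.

V_out ≈ 8.82 V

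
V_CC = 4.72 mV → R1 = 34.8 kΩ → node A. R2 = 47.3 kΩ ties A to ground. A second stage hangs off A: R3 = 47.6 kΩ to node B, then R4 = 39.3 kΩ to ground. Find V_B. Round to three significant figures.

Looking into the second stage from A: R3 + R4 = 86.90 kΩ appears in parallel with R2.
Effective lower resistance at A: R2 ‖ 86.90 = 30.63 kΩ.
V_A = 4.72 × 30.63/(34.8 + 30.63) = 2.210 mV.
V_B = V_A × 0.4522 = 0.9993 mV.

V_B ≈ 0.999 mV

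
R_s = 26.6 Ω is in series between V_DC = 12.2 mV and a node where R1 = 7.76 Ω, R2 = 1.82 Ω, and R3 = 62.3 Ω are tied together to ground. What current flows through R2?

I ≈ 0.344 mA

Parallel bank: R_p = 1/(1/7.76 + 1/1.82 + 1/62.3) = 1.440 Ω.
V_A by voltage divider: V_A = 12.2 × 1.440/(26.6 + 1.440) = 0.6266 mV.
I(R2) = V_A / R2 = 0.6266/1.82 = 0.3443 mA.
(Equivalently: I_total = 0.4351 mA, then current-divider fraction G_k/ΣG = 0.7913.)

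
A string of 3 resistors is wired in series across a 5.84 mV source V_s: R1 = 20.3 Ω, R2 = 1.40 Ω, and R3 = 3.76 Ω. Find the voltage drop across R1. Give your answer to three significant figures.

Series total: ΣR = 20.3 + 1.40 + 3.76 = 25.46 Ω.
By the voltage-divider rule, V = 5.84 × 20.30/25.46 = 4.656 mV.

V ≈ 4.66 mV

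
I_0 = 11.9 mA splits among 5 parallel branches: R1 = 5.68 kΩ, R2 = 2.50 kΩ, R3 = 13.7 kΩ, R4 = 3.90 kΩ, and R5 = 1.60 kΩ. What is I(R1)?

ΣG = 1/5.68 + 1/2.50 + 1/13.7 + 1/3.90 + 1/1.60 = 1.530.
R1 takes the fraction G_k/ΣG = 0.1761/1.530 = 0.1150, so I = 11.9 × 0.1150 = 1.369 mA.

I ≈ 1.37 mA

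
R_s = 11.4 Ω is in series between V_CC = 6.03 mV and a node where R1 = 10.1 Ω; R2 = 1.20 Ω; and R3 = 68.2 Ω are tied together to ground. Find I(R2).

Combine the parallel branches: R_p = (1/10.1 + 1/1.20 + 1/68.2)⁻¹ = 1.056 Ω.
Node voltage V_A = V_CC · R_p/(R_s + R_p) = 6.03 × 0.08478 = 0.5112 mV.
I(R2) = V_A / R2 = 0.5112/1.20 = 0.4260 mA.

I ≈ 0.426 mA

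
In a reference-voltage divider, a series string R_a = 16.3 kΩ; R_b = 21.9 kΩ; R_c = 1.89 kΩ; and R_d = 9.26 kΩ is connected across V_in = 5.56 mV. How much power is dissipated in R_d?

P ≈ 0.118 nW

Series current I = V_in/ΣR = 5.56/49.35 = 0.1127 µA.
P = I²R = 0.01269 × 9.26 = 0.1175 nW.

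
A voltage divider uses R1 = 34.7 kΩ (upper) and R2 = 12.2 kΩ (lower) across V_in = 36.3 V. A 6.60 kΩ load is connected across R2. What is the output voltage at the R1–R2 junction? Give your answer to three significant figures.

First combine the lower leg with the load: R2 ‖ R_L = 4.283 kΩ.
Voltage divider with the loaded lower leg: V_out = 36.3 × 4.283/(34.7 + 4.283) = 36.3 × 0.1099 = 3.988 V.

V_out ≈ 3.99 V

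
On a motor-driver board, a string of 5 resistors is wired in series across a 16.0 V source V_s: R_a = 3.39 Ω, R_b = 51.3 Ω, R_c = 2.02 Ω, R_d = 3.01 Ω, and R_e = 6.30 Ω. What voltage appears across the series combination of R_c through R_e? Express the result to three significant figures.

Series total: ΣR = 3.39 + 51.3 + 2.02 + 3.01 + 6.30 = 66.02 Ω.
R_{R_c..R_e} = 2.02 + 3.01 + 6.30 = 11.33 Ω.
V = V_s · R/ΣR = 16.0 × 0.1716 = 2.746 V.

V ≈ 2.75 V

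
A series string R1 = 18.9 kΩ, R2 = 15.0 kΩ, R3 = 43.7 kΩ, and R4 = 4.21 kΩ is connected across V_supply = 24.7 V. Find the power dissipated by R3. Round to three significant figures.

Series current I = V_supply/ΣR = 24.7/81.81 = 0.3019 mA.
P = I²R = 0.09116 × 43.7 = 3.983 mW.

P ≈ 3.98 mW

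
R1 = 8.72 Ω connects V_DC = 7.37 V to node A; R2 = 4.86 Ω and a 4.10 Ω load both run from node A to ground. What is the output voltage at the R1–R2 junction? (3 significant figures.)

V_out ≈ 1.50 V

The load sits in parallel with R2, giving an effective lower resistance R2' = R2·R_L/(R2+R_L) = 2.224 Ω.
Then V_out = V_DC · R2'/(R1 + R2') = 7.37 × 2.224/10.94 = 1.498 V.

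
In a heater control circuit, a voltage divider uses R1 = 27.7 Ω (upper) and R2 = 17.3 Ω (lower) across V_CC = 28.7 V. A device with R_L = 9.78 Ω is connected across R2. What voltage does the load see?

R2 ‖ R_L = (17.3 × 9.78)/(17.3 + 9.78) = 6.248 Ω.
Voltage divider with the loaded lower leg: V_out = 28.7 × 6.248/(27.7 + 6.248) = 28.7 × 0.1840 = 5.282 V.

V_out ≈ 5.28 V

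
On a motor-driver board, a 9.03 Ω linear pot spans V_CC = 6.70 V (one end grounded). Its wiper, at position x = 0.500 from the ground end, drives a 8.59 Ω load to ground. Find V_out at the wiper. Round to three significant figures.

The pot divides into 4.515 Ω above the wiper and 4.515 Ω below.
R_L loads the lower segment: effective lower R = 2.959 Ω.
Then V_out = V_CC · 2.959/(4.515 + 2.959) = 2.653 V.

V_out ≈ 2.65 V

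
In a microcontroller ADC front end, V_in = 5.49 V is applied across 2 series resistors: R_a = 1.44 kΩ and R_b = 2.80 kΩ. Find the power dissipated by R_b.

P ≈ 4.69 mW

The common current is I = 5.49/4.240 = 1.295 mA.
V(R_b) = I·R = 3.625 V; P = V·I = 3.625 × 1.295 = 4.694 mW.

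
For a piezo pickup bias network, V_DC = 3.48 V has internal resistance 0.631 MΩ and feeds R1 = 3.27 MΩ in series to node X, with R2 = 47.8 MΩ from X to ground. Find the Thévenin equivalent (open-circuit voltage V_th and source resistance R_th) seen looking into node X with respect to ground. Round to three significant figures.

R1' = 0.631 + 3.27 = 3.901 MΩ (source resistance + R1).
V_th is the unloaded tap voltage: V_DC · R2/(R1'+R2) = 3.48 × 0.9245 = 3.217 V.
Looking into X with the source shorted: R_th = R1'·R2/(R1'+R2) = 3.901 × 47.8/51.70 = 3.607 MΩ.

V_th ≈ 3.22 V, R_th ≈ 3.61 MΩ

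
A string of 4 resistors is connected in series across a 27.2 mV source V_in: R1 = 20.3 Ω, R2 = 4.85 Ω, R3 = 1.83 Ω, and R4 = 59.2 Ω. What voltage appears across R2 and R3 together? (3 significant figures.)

Series total: ΣR = 20.3 + 4.85 + 1.83 + 59.2 = 86.18 Ω.
R_{R2..R3} = 4.85 + 1.83 = 6.680 Ω.
V = V_in · R/ΣR = 27.2 × 0.07751 = 2.108 mV.

V ≈ 2.11 mV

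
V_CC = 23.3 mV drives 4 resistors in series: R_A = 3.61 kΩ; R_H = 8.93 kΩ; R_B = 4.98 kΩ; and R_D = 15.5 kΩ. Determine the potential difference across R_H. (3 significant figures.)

Series total: ΣR = 3.61 + 8.93 + 4.98 + 15.5 = 33.02 kΩ.
V = V_CC · R/ΣR = 23.3 × 0.2704 = 6.301 mV.

V ≈ 6.30 mV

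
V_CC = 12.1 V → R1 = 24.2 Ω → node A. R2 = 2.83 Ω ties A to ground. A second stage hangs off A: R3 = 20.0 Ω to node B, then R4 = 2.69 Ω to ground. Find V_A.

V_A ≈ 1.14 V

Looking into the second stage from A: R3 + R4 = 22.69 Ω appears in parallel with R2.
R2 ‖ (R3+R4) = 2.516 Ω.
First divider: V_A = V_CC · 2.516/(24.2 + 2.516) = 1.140 V.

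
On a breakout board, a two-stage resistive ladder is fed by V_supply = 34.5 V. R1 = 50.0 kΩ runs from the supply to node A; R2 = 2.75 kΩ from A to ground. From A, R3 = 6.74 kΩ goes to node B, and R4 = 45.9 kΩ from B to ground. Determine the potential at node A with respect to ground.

Looking into the second stage from A: R3 + R4 = 52.64 kΩ appears in parallel with R2.
Effective lower resistance at A: R2 ‖ 52.64 = 2.613 kΩ.
V_A = 34.5 × 2.613/(50.0 + 2.613) = 1.714 V.

V_A ≈ 1.71 V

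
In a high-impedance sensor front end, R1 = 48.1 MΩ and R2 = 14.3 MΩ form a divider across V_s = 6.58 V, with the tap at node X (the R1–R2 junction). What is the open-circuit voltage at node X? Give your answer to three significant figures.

With X open, the divider is unloaded: V_th = 6.58 × 14.3/62.40 = 1.508 V.

V_th ≈ 1.51 V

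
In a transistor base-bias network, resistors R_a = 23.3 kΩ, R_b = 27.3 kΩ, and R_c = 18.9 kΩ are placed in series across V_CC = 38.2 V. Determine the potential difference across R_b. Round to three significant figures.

V ≈ 15.0 V

Series total: ΣR = 23.3 + 27.3 + 18.9 = 69.50 kΩ.
By the voltage-divider rule, V = 38.2 × 27.30/69.50 = 15.01 V.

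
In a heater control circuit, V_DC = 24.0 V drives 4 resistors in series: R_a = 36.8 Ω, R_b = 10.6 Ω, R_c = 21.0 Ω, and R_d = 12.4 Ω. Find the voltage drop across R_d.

V ≈ 3.68 V

ΣR = 36.8 + 10.6 + 21.0 + 12.4 = 80.80 Ω.
V = V_DC · R/ΣR = 24.0 × 0.1535 = 3.683 V.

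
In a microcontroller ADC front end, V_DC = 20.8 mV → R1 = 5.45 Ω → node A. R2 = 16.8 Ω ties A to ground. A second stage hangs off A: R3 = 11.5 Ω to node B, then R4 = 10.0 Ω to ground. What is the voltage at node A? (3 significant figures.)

Looking into the second stage from A: R3 + R4 = 21.50 Ω appears in parallel with R2.
Effective lower resistance at A: R2 ‖ 21.50 = 9.431 Ω.
First divider: V_A = V_DC · 9.431/(5.45 + 9.431) = 13.18 mV.

V_A ≈ 13.2 mV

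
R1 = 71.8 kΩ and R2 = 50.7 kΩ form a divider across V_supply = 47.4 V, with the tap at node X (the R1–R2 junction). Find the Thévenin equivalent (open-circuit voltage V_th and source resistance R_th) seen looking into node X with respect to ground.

V_th is the unloaded tap voltage: V_supply · R2/(R1+R2) = 47.4 × 0.4139 = 19.62 V.
With V_supply suppressed (replaced by a short), R_th = R1 ‖ R2 = (71.80 × 50.7)/(71.80 + 50.7) = 29.72 kΩ.

V_th ≈ 19.6 V, R_th ≈ 29.7 kΩ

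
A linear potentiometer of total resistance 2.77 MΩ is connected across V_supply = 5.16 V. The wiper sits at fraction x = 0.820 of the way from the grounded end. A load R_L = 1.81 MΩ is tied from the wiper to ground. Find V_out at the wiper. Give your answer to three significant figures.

Split the track: R_lower = x·R_p = 2.271 MΩ, R_upper = (1−x)·R_p = 0.4986 MΩ.
Lower segment in parallel with the load: 2.271 ‖ 1.81 = 1.007 MΩ.
Then V_out = V_supply · 1.007/(0.4986 + 1.007) = 3.452 V.

V_out ≈ 3.45 V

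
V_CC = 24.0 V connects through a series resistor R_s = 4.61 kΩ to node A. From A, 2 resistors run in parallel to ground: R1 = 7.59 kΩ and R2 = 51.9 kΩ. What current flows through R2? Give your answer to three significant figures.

Parallel bank: R_p = 1/(1/7.59 + 1/51.9) = 6.622 kΩ.
V_A = 24.0 × 6.622/11.23 = 14.15 V.
I(R2) = V_A / R2 = 14.15/51.9 = 0.2726 mA.
(Check via current divider: I_total = 2.137 mA; share G_k/ΣG = 0.1276 → same result.)

I ≈ 0.273 mA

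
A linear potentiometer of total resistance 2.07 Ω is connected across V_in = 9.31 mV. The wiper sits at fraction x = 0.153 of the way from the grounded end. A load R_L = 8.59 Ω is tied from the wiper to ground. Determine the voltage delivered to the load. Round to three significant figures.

The pot divides into 1.753 Ω above the wiper and 0.3167 Ω below.
R_L loads the lower segment: effective lower R = 0.3054 Ω.
Loaded-divider output: V_out = 9.31 × 0.1484 = 1.381 mV.

V_out ≈ 1.38 mV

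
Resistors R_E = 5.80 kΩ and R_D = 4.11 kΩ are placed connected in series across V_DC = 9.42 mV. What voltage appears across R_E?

Series total: ΣR = 5.80 + 4.11 = 9.910 kΩ.
Voltage divider: V = V_DC · (5.800 / 9.910) = 9.42 × 0.5853 = 5.513 mV.

V ≈ 5.51 mV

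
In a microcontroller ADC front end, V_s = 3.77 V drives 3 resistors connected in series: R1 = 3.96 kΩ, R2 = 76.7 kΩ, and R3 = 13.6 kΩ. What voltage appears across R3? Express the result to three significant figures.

Series total: ΣR = 3.96 + 76.7 + 13.6 = 94.26 kΩ.
V = V_s · R/ΣR = 3.77 × 0.1443 = 0.5439 V.

V ≈ 0.544 V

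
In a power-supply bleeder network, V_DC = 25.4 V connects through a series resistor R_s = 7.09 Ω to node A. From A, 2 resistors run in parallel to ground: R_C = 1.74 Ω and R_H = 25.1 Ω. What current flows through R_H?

Parallel bank: R_p = 1/(1/1.74 + 1/25.1) = 1.627 Ω.
V_A = 25.4 × 1.627/8.717 = 4.741 V.
Branch current I = V_A/R_H = 4.741/25.1 = 0.1889 A.
(Equivalently: I_total = 2.914 A, then current-divider fraction G_k/ΣG = 0.06483.)

I ≈ 0.189 A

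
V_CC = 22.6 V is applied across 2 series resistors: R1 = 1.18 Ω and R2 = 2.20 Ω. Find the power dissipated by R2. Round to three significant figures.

P ≈ 98.4 W

The common current is I = 22.6/3.380 = 6.686 A.
P = I²R = 44.71 × 2.20 = 98.36 W.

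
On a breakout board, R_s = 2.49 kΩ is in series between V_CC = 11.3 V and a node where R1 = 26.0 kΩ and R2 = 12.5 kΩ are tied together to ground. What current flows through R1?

Equivalent of the parallel group: R_p = 8.442 kΩ.
Node voltage V_A = V_CC · R_p/(R_s + R_p) = 11.3 × 0.7722 = 8.726 V.
I(R1) = V_A / R1 = 8.726/26.0 = 0.3356 mA.

I ≈ 0.336 mA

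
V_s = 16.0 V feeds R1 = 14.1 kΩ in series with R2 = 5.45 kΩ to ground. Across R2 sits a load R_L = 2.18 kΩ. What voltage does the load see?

R2 ‖ R_L = (5.45 × 2.18)/(5.45 + 2.18) = 1.557 kΩ.
Now apply the divider: V_out = 16.0 × 0.09945 = 1.591 V.
(Unloaded it would be 4.46 V; the load pulls it down.)

V_out ≈ 1.59 V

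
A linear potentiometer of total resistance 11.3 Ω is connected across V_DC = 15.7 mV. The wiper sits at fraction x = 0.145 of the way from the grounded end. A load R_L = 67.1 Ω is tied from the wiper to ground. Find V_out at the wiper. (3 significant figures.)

Split the track: R_lower = x·R_p = 1.639 Ω, R_upper = (1−x)·R_p = 9.662 Ω.
R_L loads the lower segment: effective lower R = 1.599 Ω.
Loaded-divider output: V_out = 15.7 × 0.1420 = 2.230 mV.

V_out ≈ 2.23 mV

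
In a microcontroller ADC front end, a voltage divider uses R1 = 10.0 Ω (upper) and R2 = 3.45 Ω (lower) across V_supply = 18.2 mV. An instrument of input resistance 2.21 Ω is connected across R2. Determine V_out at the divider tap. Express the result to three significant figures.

First combine the lower leg with the load: R2 ‖ R_L = 1.347 Ω.
Voltage divider with the loaded lower leg: V_out = 18.2 × 1.347/(10.0 + 1.347) = 18.2 × 0.1187 = 2.161 mV.

V_out ≈ 2.16 mV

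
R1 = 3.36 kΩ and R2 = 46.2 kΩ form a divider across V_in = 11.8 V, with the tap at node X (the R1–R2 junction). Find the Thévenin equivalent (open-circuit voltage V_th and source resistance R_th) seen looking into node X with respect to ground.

With X open, the divider is unloaded: V_th = 11.8 × 46.2/49.56 = 11.00 V.
Zeroing V_in shorts the top of R1 to ground, so R_th = R1 ‖ R2 = 3.132 kΩ.

V_th ≈ 11.0 V, R_th ≈ 3.13 kΩ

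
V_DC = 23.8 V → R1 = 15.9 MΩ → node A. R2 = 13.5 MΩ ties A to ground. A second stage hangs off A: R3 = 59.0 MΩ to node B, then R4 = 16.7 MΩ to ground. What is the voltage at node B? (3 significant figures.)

V_B ≈ 2.20 V

The second stage (R3 + R4 = 75.70 MΩ) loads node A in parallel with R2.
R2 ‖ (R3+R4) = 11.46 MΩ.
V_A = 23.8 × 11.46/(15.9 + 11.46) = 9.967 V.
V_B = V_A × 0.2206 = 2.199 V.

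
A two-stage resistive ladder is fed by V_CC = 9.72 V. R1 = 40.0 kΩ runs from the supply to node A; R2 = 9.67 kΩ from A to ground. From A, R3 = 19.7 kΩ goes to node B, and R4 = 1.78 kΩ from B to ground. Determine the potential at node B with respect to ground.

V_B ≈ 0.115 V

Looking into the second stage from A: R3 + R4 = 21.48 kΩ appears in parallel with R2.
Effective lower resistance at A: R2 ‖ 21.48 = 6.668 kΩ.
So V_A = 9.72 × 0.1429 = 1.389 V.
Then the unloaded second divider: V_B = V_A × R4/(R3+R4) = 1.389 × 0.08287 = 0.1151 V.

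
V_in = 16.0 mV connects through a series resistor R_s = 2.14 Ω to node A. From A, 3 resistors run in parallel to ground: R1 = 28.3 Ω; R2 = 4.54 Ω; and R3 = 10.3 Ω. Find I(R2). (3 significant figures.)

I ≈ 2.01 mA

Parallel bank: R_p = 1/(1/28.3 + 1/4.54 + 1/10.3) = 2.835 Ω.
Node voltage V_A = V_in · R_p/(R_s + R_p) = 16.0 × 0.5699 = 9.118 mV.
Branch current I = V_A/R2 = 9.118/4.54 = 2.008 mA.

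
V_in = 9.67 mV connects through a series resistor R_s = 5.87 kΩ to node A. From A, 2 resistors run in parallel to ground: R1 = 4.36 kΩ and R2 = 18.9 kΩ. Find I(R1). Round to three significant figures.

Equivalent of the parallel group: R_p = 3.543 kΩ.
V_A by voltage divider: V_A = 9.67 × 3.543/(5.87 + 3.543) = 3.640 mV.
Branch current I = V_A/R1 = 3.640/4.36 = 0.8348 µA.

I ≈ 0.835 µA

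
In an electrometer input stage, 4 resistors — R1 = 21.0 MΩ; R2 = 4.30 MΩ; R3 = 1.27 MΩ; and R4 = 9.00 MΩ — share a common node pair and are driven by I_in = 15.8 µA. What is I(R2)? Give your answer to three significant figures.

I ≈ 3.12 µA

Conductances: ΣG = 1/21.0 + 1/4.30 + 1/1.27 + 1/9.00 = 1.179 (1/MΩ).
Current divider: I(R2) = I_in · G_k/ΣG = 15.8 × (0.2326/1.179) = 15.8 × 0.1973 = 3.117 µA.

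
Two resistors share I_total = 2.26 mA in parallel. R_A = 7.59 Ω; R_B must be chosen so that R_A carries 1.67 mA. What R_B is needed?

R_B ≈ 21.5 Ω

Two-branch current divider: I_A = I_total · R_B/(R_A + R_B).
1.67/2.26 = R_B/(R_A + R_B) → R_B = R_A · (0.7389)/(1 − 0.7389) = 7.59 × 2.831 = 21.48 Ω.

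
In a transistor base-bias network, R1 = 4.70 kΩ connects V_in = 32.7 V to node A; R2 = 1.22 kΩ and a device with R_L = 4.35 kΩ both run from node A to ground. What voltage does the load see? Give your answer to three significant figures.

V_out ≈ 5.51 V

R2 ‖ R_L = (1.22 × 4.35)/(1.22 + 4.35) = 0.9528 kΩ.
Then V_out = V_in · R2'/(R1 + R2') = 32.7 × 0.9528/5.653 = 5.512 V.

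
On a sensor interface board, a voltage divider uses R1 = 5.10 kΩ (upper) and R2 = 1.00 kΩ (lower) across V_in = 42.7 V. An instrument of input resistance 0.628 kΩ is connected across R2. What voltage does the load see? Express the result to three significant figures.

V_out ≈ 3.00 V

R2 ‖ R_L = (1.00 × 0.628)/(1.00 + 0.628) = 0.3857 kΩ.
Voltage divider with the loaded lower leg: V_out = 42.7 × 0.3857/(5.10 + 0.3857) = 42.7 × 0.07032 = 3.003 V.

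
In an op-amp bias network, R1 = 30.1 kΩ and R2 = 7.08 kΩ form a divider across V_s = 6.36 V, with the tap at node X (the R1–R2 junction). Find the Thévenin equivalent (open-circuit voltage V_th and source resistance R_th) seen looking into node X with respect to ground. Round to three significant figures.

V_th ≈ 1.21 V, R_th ≈ 5.73 kΩ

With X open, the divider is unloaded: V_th = 6.36 × 7.08/37.18 = 1.211 V.
Looking into X with the source shorted: R_th = R1·R2/(R1+R2) = 30.10 × 7.08/37.18 = 5.732 kΩ.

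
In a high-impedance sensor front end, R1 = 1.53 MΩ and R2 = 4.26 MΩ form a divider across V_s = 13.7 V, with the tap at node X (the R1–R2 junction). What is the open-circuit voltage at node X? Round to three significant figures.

With X open, the divider is unloaded: V_th = 13.7 × 4.26/5.790 = 10.08 V.

V_th ≈ 10.1 V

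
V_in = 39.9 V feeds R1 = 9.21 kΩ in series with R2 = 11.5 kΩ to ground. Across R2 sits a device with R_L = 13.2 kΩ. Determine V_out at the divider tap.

V_out ≈ 16.0 V

R2 ‖ R_L = (11.5 × 13.2)/(11.5 + 13.2) = 6.146 kΩ.
Voltage divider with the loaded lower leg: V_out = 39.9 × 6.146/(9.21 + 6.146) = 39.9 × 0.4002 = 15.97 V.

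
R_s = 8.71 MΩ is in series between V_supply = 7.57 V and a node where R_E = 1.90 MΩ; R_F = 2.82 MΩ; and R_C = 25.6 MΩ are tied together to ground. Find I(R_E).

Equivalent of the parallel group: R_p = 1.087 MΩ.
V_A = 7.57 × 1.087/9.797 = 0.8399 V.
Branch current I = V_A/R_E = 0.8399/1.90 = 0.4420 µA.

I ≈ 0.442 µA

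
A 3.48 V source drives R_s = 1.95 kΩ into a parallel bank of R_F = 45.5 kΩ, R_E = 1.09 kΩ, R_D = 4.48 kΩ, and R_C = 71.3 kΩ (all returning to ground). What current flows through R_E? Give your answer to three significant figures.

I ≈ 0.969 mA

Combine the parallel branches: R_p = (1/45.5 + 1/1.09 + 1/4.48 + 1/71.3)⁻¹ = 0.8499 kΩ.
V_A by voltage divider: V_A = 3.48 × 0.8499/(1.95 + 0.8499) = 1.056 V.
Branch current I = V_A/R_E = 1.056/1.09 = 0.9691 mA.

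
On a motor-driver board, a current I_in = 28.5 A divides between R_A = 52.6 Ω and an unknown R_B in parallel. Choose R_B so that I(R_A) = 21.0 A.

The fraction through R_A equals R_B/(R_A+R_B).
With f = 0.7368, R_B = R_A · f/(1−f) = 52.6 × 2.800 = 147.3 Ω.

R_B ≈ 147 Ω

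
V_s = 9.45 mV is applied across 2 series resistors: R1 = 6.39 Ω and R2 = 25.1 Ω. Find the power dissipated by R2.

P ≈ 2.26 µW

ΣR = 31.49 Ω → I = 9.45/31.49 = 0.3001 mA.
P(R2) = I²·R2 = (0.3001)² × 25.1 = 2.260 µW.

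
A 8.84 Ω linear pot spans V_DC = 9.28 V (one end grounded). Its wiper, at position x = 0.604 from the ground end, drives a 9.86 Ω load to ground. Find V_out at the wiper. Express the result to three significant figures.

Split the track: R_lower = x·R_p = 5.339 Ω, R_upper = (1−x)·R_p = 3.501 Ω.
R_L loads the lower segment: effective lower R = 3.464 Ω.
V_out = 9.28 × 3.464/(3.501 + 3.464) = 4.615 V.
(Unloaded: V_out = x·V_DC = 5.61 V.)

V_out ≈ 4.62 V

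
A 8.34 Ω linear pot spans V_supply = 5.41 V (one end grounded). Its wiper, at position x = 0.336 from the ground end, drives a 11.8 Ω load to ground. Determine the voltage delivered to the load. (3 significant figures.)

Split the track: R_lower = x·R_p = 2.802 Ω, R_upper = (1−x)·R_p = 5.538 Ω.
R_L loads the lower segment: effective lower R = 2.264 Ω.
Loaded-divider output: V_out = 5.41 × 0.2902 = 1.570 V.

V_out ≈ 1.57 V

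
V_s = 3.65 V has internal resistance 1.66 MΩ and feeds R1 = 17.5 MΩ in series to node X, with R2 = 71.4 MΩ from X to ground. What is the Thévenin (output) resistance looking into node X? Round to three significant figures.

R1' = 1.66 + 17.5 = 19.16 MΩ (source resistance + R1).
Zeroing V_s shorts the top of R1' to ground, so R_th = R1' ‖ R2 = 15.11 MΩ.

R_th ≈ 15.1 MΩ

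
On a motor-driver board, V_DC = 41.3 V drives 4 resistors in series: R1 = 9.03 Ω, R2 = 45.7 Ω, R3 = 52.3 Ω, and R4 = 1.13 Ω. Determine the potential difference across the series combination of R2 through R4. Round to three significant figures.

ΣR = 9.03 + 45.7 + 52.3 + 1.13 = 108.2 Ω.
R_{R2..R4} = 45.7 + 52.3 + 1.13 = 99.13 Ω.
V = V_DC · R/ΣR = 41.3 × 0.9165 = 37.85 V.

V ≈ 37.9 V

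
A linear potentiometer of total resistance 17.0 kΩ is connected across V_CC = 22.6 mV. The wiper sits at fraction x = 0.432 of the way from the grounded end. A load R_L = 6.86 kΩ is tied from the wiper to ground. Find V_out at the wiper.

Lower segment x·R_p = 7.344 kΩ; upper segment (1−x)·R_p = 9.656 kΩ.
R_L loads the lower segment: effective lower R = 3.547 kΩ.
V_out = 22.6 × 3.547/(9.656 + 3.547) = 6.071 mV.

V_out ≈ 6.07 mV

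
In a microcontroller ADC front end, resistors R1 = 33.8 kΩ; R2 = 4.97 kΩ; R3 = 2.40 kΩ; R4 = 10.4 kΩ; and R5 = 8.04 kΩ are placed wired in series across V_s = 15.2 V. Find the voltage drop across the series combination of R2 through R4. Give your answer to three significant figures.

V ≈ 4.53 V

ΣR = 33.8 + 4.97 + 2.40 + 10.4 + 8.04 = 59.61 kΩ.
R_{R2..R4} = 4.97 + 2.40 + 10.4 = 17.77 kΩ.
V = V_s · R/ΣR = 15.2 × 0.2981 = 4.531 V.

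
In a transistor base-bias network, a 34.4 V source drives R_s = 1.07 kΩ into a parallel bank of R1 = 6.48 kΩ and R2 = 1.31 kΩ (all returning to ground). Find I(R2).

I ≈ 13.2 mA

Parallel bank: R_p = 1/(1/6.48 + 1/1.31) = 1.090 kΩ.
V_A by voltage divider: V_A = 34.4 × 1.090/(1.07 + 1.090) = 17.36 V.
Branch current I = V_A/R2 = 17.36/1.31 = 13.25 mA.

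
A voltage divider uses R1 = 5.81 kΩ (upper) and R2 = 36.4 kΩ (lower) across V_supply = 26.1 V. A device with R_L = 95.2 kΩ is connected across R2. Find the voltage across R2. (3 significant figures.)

The load sits in parallel with R2, giving an effective lower resistance R2' = R2·R_L/(R2+R_L) = 26.33 kΩ.
Now apply the divider: V_out = 26.1 × 0.8192 = 21.38 V.

V_out ≈ 21.4 V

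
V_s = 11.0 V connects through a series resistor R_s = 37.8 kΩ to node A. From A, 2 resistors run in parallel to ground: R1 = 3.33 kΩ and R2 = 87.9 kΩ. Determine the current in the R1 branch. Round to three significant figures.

Equivalent of the parallel group: R_p = 3.208 kΩ.
V_A = 11.0 × 3.208/41.01 = 0.8606 V.
Branch current I = V_A/R1 = 0.8606/3.33 = 0.2584 mA.

I ≈ 0.258 mA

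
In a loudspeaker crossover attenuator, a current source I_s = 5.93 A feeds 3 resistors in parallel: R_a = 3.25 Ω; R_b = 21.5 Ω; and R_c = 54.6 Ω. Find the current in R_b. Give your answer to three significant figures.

I ≈ 0.740 A

ΣG = 1/3.25 + 1/21.5 + 1/54.6 = 0.3725.
Current divider: I(R_b) = I_s · G_k/ΣG = 5.93 × (0.04651/0.3725) = 5.93 × 0.1249 = 0.7404 A.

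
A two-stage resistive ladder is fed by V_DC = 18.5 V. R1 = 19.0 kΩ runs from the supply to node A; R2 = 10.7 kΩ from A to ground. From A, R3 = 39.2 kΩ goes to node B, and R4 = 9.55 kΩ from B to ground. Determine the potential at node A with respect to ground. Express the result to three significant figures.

The second stage (R3 + R4 = 48.75 kΩ) loads node A in parallel with R2.
Effective lower resistance at A: R2 ‖ 48.75 = 8.774 kΩ.
First divider: V_A = V_DC · 8.774/(19.0 + 8.774) = 5.844 V.

V_A ≈ 5.84 V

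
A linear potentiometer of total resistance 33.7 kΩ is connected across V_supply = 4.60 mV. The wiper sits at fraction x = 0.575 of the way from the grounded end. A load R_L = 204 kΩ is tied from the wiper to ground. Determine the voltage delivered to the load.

The pot divides into 14.32 kΩ above the wiper and 19.38 kΩ below.
R_L loads the lower segment: effective lower R = 17.70 kΩ.
V_out = 4.60 × 17.70/(14.32 + 17.70) = 2.542 mV.

V_out ≈ 2.54 mV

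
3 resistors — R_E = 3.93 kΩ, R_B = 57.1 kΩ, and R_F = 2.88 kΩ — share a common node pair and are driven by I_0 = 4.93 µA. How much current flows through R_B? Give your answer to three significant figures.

Conductances: ΣG = 1/3.93 + 1/57.1 + 1/2.88 = 0.6192 (1/kΩ).
Current divider: I(R_B) = I_0 · G_k/ΣG = 4.93 × (0.01751/0.6192) = 4.93 × 0.02828 = 0.1394 µA.

I ≈ 0.139 µA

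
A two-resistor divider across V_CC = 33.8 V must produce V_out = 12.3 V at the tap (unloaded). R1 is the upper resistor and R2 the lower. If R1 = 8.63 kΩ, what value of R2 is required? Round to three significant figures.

R2 ≈ 4.94 kΩ

The divider ratio is R2/(R1+R2) = 12.3/33.8 = 0.3639.
So R2 = R1 · V_out/(V_CC − V_out) = 8.63 × 12.3/(33.8 − 12.3) = 8.63 × 0.5721 = 4.937 kΩ.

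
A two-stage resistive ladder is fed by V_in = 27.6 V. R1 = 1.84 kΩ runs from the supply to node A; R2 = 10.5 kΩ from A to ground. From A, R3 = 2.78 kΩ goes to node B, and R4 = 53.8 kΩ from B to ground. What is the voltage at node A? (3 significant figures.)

Looking into the second stage from A: R3 + R4 = 56.58 kΩ appears in parallel with R2.
Effective lower resistance at A: R2 ‖ 56.58 = 8.856 kΩ.
V_A = 27.6 × 8.856/(1.84 + 8.856) = 22.85 V.

V_A ≈ 22.9 V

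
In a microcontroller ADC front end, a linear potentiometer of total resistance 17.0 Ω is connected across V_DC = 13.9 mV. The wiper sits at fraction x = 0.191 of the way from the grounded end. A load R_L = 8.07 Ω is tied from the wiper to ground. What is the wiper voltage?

V_out ≈ 2.00 mV

The pot divides into 13.75 Ω above the wiper and 3.247 Ω below.
R_L loads the lower segment: effective lower R = 2.315 Ω.
Then V_out = V_DC · 2.315/(13.75 + 2.315) = 2.003 mV.
(Unloaded: V_out = x·V_DC = 2.65 mV.)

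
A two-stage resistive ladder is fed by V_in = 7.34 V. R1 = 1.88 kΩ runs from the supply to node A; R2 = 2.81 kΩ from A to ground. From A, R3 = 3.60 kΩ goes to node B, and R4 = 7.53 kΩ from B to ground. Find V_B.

Looking into the second stage from A: R3 + R4 = 11.13 kΩ appears in parallel with R2.
Effective lower resistance at A: R2 ‖ 11.13 = 2.244 kΩ.
V_A = 7.34 × 2.244/(1.88 + 2.244) = 3.994 V.
Stage 2 is unloaded, so V_B = V_A · R4/(R3+R4) = 3.994 × 7.53/11.13 = 2.702 V.

V_B ≈ 2.70 V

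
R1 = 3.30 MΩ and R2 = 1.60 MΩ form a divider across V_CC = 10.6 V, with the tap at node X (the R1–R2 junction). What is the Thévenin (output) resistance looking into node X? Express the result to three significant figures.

Zeroing V_CC shorts the top of R1 to ground, so R_th = R1 ‖ R2 = 1.078 MΩ.

R_th ≈ 1.08 MΩ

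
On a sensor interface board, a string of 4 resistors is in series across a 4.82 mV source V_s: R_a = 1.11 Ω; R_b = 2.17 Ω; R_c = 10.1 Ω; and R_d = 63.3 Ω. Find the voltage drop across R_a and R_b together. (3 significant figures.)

V ≈ 0.206 mV

ΣR = 1.11 + 2.17 + 10.1 + 63.3 = 76.68 Ω.
R_{R_a..R_b} = 1.11 + 2.17 = 3.280 Ω.
V = V_s · R/ΣR = 4.82 × 0.04278 = 0.2062 mV.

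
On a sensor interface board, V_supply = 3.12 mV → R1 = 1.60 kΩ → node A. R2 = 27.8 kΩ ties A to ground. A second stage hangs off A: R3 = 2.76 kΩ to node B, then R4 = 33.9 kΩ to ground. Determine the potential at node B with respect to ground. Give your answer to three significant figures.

V_B ≈ 2.62 mV

Node A sees R2 in parallel with the series input of stage 2, R3 + R4 = 36.66 kΩ.
R2 ‖ (R3+R4) = 15.81 kΩ.
So V_A = 3.12 × 0.9081 = 2.833 mV.
Then the unloaded second divider: V_B = V_A × R4/(R3+R4) = 2.833 × 0.9247 = 2.620 mV.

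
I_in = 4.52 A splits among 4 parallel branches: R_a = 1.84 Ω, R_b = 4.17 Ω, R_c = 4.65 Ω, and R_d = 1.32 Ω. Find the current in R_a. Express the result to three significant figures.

Total conductance ΣG = 1/1.84 + 1/4.17 + 1/4.65 + 1/1.32 = 1.756 (units of 1/Ω).
Current divider: I(R_a) = I_in · G_k/ΣG = 4.52 × (0.5435/1.756) = 4.52 × 0.3095 = 1.399 A.

I ≈ 1.40 A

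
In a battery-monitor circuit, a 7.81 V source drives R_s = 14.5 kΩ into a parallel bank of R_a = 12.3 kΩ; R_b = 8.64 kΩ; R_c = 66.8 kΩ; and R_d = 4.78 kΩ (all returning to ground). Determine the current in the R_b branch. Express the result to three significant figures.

I ≈ 0.127 mA

Combine the parallel branches: R_p = (1/12.3 + 1/8.64 + 1/66.8 + 1/4.78)⁻¹ = 2.374 kΩ.
V_A = 7.81 × 2.374/16.87 = 1.099 V.
Branch current I = V_A/R_b = 1.099/8.64 = 0.1272 mA.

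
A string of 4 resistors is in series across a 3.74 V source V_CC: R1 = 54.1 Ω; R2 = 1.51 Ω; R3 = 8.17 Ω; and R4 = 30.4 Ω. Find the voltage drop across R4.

V ≈ 1.21 V

ΣR = 54.1 + 1.51 + 8.17 + 30.4 = 94.18 Ω.
By the voltage-divider rule, V = 3.74 × 30.40/94.18 = 1.207 V.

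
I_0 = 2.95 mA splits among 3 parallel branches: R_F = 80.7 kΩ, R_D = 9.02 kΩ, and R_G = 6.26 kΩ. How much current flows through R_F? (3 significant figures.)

I ≈ 0.129 mA

ΣG = 1/80.7 + 1/9.02 + 1/6.26 = 0.2830.
R_F takes the fraction G_k/ΣG = 0.01239/0.2830 = 0.04379, so I = 2.95 × 0.04379 = 0.1292 mA.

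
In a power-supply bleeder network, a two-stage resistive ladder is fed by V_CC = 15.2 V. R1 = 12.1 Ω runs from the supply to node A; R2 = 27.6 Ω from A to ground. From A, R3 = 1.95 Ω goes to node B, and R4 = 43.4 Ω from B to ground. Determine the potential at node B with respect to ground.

Looking into the second stage from A: R3 + R4 = 45.35 Ω appears in parallel with R2.
R2 ‖ (R3+R4) = 17.16 Ω.
First divider: V_A = V_CC · 17.16/(12.1 + 17.16) = 8.914 V.
Then the unloaded second divider: V_B = V_A × R4/(R3+R4) = 8.914 × 0.9570 = 8.531 V.

V_B ≈ 8.53 V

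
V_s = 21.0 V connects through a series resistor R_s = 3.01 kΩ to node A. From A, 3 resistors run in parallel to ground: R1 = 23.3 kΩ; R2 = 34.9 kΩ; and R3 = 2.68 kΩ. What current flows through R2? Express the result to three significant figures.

I ≈ 0.257 mA

Combine the parallel branches: R_p = (1/23.3 + 1/34.9 + 1/2.68)⁻¹ = 2.249 kΩ.
Node voltage V_A = V_s · R_p/(R_s + R_p) = 21.0 × 0.4276 = 8.980 V.
I(R2) = V_A / R2 = 8.980/34.9 = 0.2573 mA.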